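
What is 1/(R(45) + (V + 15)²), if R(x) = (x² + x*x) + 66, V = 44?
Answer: 1/7597 ≈ 0.00013163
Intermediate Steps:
R(x) = 66 + 2*x² (R(x) = (x² + x²) + 66 = 2*x² + 66 = 66 + 2*x²)
1/(R(45) + (V + 15)²) = 1/((66 + 2*45²) + (44 + 15)²) = 1/((66 + 2*2025) + 59²) = 1/((66 + 4050) + 3481) = 1/(4116 + 3481) = 1/7597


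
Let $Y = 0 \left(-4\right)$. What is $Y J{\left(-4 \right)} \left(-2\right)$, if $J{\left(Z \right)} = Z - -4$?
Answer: $0$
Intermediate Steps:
$J{\left(Z \right)} = 4 + Z$ ($J{\left(Z \right)} = Z + 4 = 4 + Z$)
$Y = 0$
$Y J{\left(-4 \right)} \left(-2\right) = 0 \left(4 - 4\right) \left(-2\right) = 0 \cdot 0 \left(-2\right) = 0 \left(-2\right) = 0$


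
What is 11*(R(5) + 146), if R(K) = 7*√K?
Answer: 1606 + 77*√5 ≈ 1778.2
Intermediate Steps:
11*(R(5) + 146) = 11*(7*√5 + 146) = 11*(146 + 7*√5) = 1606 + 77*√5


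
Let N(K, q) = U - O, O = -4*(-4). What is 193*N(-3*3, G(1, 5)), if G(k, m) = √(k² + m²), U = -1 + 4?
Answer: -2509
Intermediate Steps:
O = 16
U = 3
N(K, q) = -13 (N(K, q) = 3 - 1*16 = 3 - 16 = -13)
193*N(-3*3, G(1, 5)) = 193*(-13) = -2509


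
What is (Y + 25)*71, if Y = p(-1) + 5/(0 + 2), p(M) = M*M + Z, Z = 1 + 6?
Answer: 5041/2 ≈ 2520.5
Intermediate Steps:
Z = 7
p(M) = 7 + M**2 (p(M) = M*M + 7 = M**2 + 7 = 7 + M**2)
Y = 21/2 (Y = (7 + (-1)**2) + 5/(0 + 2) = (7 + 1) + 5/2 = 8 + 5*(1/2) = 8 + 5/2 = 21/2 ≈ 10.500)
(Y + 25)*71 = (21/2 + 25)*71 = (71/2)*71 = 5041/2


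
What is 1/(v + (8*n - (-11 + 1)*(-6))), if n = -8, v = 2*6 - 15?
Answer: -1/127 ≈ -0.0078740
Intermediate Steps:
v = -3 (v = 12 - 15 = -3)
1/(v + (8*n - (-11 + 1)*(-6))) = 1/(-3 + (8*(-8) - (-11 + 1)*(-6))) = 1/(-3 + (-64 - (-10)*(-6))) = 1/(-3 + (-64 - 1*60)) = 1/(-3 + (-64 - 60)) = 1/(-3 - 124) = 1/(-127) = -1/127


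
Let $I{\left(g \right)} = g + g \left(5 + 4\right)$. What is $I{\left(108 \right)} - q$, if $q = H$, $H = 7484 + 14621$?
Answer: $-21025$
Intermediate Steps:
$I{\left(g \right)} = 10 g$ ($I{\left(g \right)} = g + g 9 = g + 9 g = 10 g$)
$H = 22105$
$q = 22105$
$I{\left(108 \right)} - q = 10 \cdot 108 - 22105 = 1080 - 22105 = -21025$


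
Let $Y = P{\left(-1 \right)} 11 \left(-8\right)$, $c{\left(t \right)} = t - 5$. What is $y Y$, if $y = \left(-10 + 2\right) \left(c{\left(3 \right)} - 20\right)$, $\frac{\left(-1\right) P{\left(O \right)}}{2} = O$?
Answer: $-30976$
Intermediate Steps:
$c{\left(t \right)} = -5 + t$ ($c{\left(t \right)} = t - 5 = -5 + t$)
$P{\left(O \right)} = - 2 O$
$Y = -176$ ($Y = \left(-2\right) \left(-1\right) 11 \left(-8\right) = 2 \cdot 11 \left(-8\right) = 22 \left(-8\right) = -176$)
$y = 176$ ($y = \left(-10 + 2\right) \left(\left(-5 + 3\right) - 20\right) = - 8 \left(-2 - 20\right) = \left(-8\right) \left(-22\right) = 176$)
$y Y = 176 \left(-176\right) = -30976$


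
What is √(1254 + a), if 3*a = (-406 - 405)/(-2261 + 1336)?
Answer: √386353371/555 ≈ 35.416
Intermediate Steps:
a = 811/2775 (a = ((-406 - 405)/(-2261 + 1336))/3 = (-811/(-925))/3 = (-811*(-1/925))/3 = (⅓)*(811/925) = 811/2775 ≈ 0.29225)
√(1254 + a) = √(1254 + 811/2775) = √(3480661/2775) = √386353371/555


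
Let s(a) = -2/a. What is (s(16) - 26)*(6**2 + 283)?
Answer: -66671/8 ≈ -8333.9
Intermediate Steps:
(s(16) - 26)*(6**2 + 283) = (-2/16 - 26)*(6**2 + 283) = (-2*1/16 - 26)*(36 + 283) = (-1/8 - 26)*319 = -209/8*319 = -66671/8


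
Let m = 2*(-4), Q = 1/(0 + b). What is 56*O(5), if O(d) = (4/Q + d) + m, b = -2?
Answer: -616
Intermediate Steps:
Q = -½ (Q = 1/(0 - 2) = 1/(-2) = -½ ≈ -0.50000)
m = -8
O(d) = -16 + d (O(d) = (4/(-½) + d) - 8 = (4*(-2) + d) - 8 = (-8 + d) - 8 = -16 + d)
56*O(5) = 56*(-16 + 5) = 56*(-11) = -616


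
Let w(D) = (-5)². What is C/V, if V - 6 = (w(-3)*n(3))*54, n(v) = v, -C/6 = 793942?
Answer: -396971/338 ≈ -1174.5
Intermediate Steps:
C = -4763652 (C = -6*793942 = -4763652)
w(D) = 25
V = 4056 (V = 6 + (25*3)*54 = 6 + 75*54 = 6 + 4050 = 4056)
C/V = -4763652/4056 = -4763652*1/4056 = -396971/338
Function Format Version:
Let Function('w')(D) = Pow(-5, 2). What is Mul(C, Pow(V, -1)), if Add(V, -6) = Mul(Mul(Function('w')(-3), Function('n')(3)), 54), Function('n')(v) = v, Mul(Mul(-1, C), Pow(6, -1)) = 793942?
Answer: Rational(-396971, 338) ≈ -1174.5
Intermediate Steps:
C = -4763652 (C = Mul(-6, 793942) = -4763652)
Function('w')(D) = 25
V = 4056 (V = Add(6, Mul(Mul(25, 3), 54)) = Add(6, Mul(75, 54)) = Add(6, 4050) = 4056)
Mul(C, Pow(V, -1)) = Mul(-4763652, Pow(4056, -1)) = Mul(-4763652, Rational(1, 4056)) = Rational(-396971, 338)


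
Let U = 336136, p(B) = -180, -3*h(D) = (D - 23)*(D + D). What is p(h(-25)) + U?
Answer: 335956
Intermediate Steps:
h(D) = -2*D*(-23 + D)/3 (h(D) = -(D - 23)*(D + D)/3 = -(-23 + D)*2*D/3 = -2*D*(-23 + D)/3)
p(h(-25)) + U = -180 + 336136 = 335956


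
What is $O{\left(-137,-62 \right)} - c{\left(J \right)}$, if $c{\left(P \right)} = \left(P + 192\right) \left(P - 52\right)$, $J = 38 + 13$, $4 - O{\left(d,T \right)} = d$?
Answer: $384$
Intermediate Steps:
$O{\left(d,T \right)} = 4 - d$
$J = 51$
$c{\left(P \right)} = \left(-52 + P\right) \left(192 + P\right)$ ($c{\left(P \right)} = \left(192 + P\right) \left(-52 + P\right) = \left(-52 + P\right) \left(192 + P\right)$)
$O{\left(-137,-62 \right)} - c{\left(J \right)} = \left(4 - -137\right) - \left(-9984 + 51^{2} + 140 \cdot 51\right) = \left(4 + 137\right) - \left(-9984 + 2601 + 7140\right) = 141 - -243 = 141 + 243 = 384$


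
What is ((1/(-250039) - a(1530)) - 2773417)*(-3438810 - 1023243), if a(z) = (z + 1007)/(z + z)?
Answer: 3156152305821243131833/255039780 ≈ 1.2375e+13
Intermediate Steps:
a(z) = (1007 + z)/(2*z) (a(z) = (1007 + z)/((2*z)) = (1007 + z)*(1/(2*z)) = (1007 + z)/(2*z))
((1/(-250039) - a(1530)) - 2773417)*(-3438810 - 1023243) = ((1/(-250039) - (1007 + 1530)/(2*1530)) - 2773417)*(-3438810 - 1023243) = ((-1/250039 - 2537/(2*1530)) - 2773417)*(-4462053) = ((-1/250039 - 1*2537/3060) - 2773417)*(-4462053) = ((-1/250039 - 2537/3060) - 2773417)*(-4462053) = (-634352003/765119340 - 2773417)*(-4462053) = -2121995618936783/765119340*(-4462053) = 3156152305821243131833/255039780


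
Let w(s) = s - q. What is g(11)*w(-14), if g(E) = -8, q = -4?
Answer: 80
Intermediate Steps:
w(s) = 4 + s (w(s) = s - 1*(-4) = s + 4 = 4 + s)
g(11)*w(-14) = -8*(4 - 14) = -8*(-10) = 80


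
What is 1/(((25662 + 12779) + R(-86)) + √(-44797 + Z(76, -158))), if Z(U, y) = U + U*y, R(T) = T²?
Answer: 45837/2101087298 - I*√56729/2101087298 ≈ 2.1816e-5 - 1.1336e-7*I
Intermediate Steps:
1/(((25662 + 12779) + R(-86)) + √(-44797 + Z(76, -158))) = 1/(((25662 + 12779) + (-86)²) + √(-44797 + 76*(1 - 158))) = 1/((38441 + 7396) + √(-44797 + 76*(-157))) = 1/(45837 + √(-44797 - 11932)) = 1/(45837 + √(-56729)) = 1/(45837 + I*√56729)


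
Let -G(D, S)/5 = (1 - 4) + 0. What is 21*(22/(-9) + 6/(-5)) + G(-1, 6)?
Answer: -923/15 ≈ -61.533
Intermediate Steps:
G(D, S) = 15 (G(D, S) = -5*((1 - 4) + 0) = -5*(-3 + 0) = -5*(-3) = 15)
21*(22/(-9) + 6/(-5)) + G(-1, 6) = 21*(22/(-9) + 6/(-5)) + 15 = 21*(22*(-⅑) + 6*(-⅕)) + 15 = 21*(-22/9 - 6/5) + 15 = 21*(-164/45) + 15 = -1148/15 + 15 = -923/15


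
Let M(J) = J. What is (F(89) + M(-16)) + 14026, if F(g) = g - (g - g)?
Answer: 14099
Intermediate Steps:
F(g) = g (F(g) = g - 1*0 = g + 0 = g)
(F(89) + M(-16)) + 14026 = (89 - 16) + 14026 = 73 + 14026 = 14099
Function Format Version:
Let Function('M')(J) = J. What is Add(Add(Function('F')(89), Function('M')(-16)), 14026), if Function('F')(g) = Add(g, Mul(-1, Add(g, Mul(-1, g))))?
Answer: 14099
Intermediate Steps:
Function('F')(g) = g (Function('F')(g) = Add(g, Mul(-1, 0)) = Add(g, 0) = g)
Add(Add(Function('F')(89), Function('M')(-16)), 14026) = Add(Add(89, -16), 14026) = Add(73, 14026) = 14099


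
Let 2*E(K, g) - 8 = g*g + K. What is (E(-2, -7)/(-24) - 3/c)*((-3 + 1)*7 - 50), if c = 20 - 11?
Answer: 284/3 ≈ 94.667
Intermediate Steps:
c = 9
E(K, g) = 4 + K/2 + g²/2 (E(K, g) = 4 + (g*g + K)/2 = 4 + (g² + K)/2 = 4 + (K + g²)/2 = 4 + (K/2 + g²/2) = 4 + K/2 + g²/2)
(E(-2, -7)/(-24) - 3/c)*((-3 + 1)*7 - 50) = ((4 + (½)*(-2) + (½)*(-7)²)/(-24) - 3/9)*((-3 + 1)*7 - 50) = ((4 - 1 + (½)*49)*(-1/24) - 3*⅑)*(-2*7 - 50) = ((4 - 1 + 49/2)*(-1/24) - ⅓)*(-14 - 50) = ((55/2)*(-1/24) - ⅓)*(-64) = (-55/48 - ⅓)*(-64) = -71/48*(-64) = 284/3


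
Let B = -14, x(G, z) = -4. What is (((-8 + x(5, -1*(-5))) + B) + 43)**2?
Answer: 289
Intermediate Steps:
(((-8 + x(5, -1*(-5))) + B) + 43)**2 = (((-8 - 4) - 14) + 43)**2 = ((-12 - 14) + 43)**2 = (-26 + 43)**2 = 17**2 = 289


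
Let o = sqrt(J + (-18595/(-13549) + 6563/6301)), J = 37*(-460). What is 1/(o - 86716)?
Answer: -528795710306/45855152588437153 - I*sqrt(124031329409430466702)/641972136238120142 ≈ -1.1532e-5 - 1.7348e-8*I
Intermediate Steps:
J = -17020
o = I*sqrt(124031329409430466702)/85372249 (o = sqrt(-17020 + (-18595/(-13549) + 6563/6301)) = sqrt(-17020 + (-18595*(-1/13549) + 6563*(1/6301))) = sqrt(-17020 + (18595/13549 + 6563/6301)) = sqrt(-17020 + 206089182/85372249) = sqrt(-1452829588798/85372249) = I*sqrt(124031329409430466702)/85372249 ≈ 130.45*I)
1/(o - 86716) = 1/(I*sqrt(124031329409430466702)/85372249 - 86716) = 1/(-86716 + I*sqrt(124031329409430466702)/85372249)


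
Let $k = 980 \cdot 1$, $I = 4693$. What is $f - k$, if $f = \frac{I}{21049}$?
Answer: $- \frac{20623327}{21049} \approx -979.78$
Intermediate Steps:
$f = \frac{4693}{21049} \approx 0.22296$
$k = 980$
$f - k = \frac{4693}{21049} - 980 = - \frac{20623327}{21049}$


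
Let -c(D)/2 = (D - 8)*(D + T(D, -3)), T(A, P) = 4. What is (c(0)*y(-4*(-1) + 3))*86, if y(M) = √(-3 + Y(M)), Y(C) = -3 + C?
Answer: 5504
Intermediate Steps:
y(M) = √(-6 + M) (y(M) = √(-3 + (-3 + M)) = √(-6 + M))
c(D) = -2*(-8 + D)*(4 + D) (c(D) = -2*(D - 8)*(D + 4) = -2*(-8 + D)*(4 + D))
(c(0)*y(-4*(-1) + 3))*86 = ((64 - 2*0² + 8*0)*√(-6 + (-4*(-1) + 3)))*86 = ((64 - 2*0 + 0)*√(-6 + (4 + 3)))*86 = ((64 + 0 + 0)*√(-6 + 7))*86 = (64*√1)*86 = (64*1)*86 = 64*86 = 5504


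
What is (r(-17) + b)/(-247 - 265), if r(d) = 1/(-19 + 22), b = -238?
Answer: 713/1536 ≈ 0.46419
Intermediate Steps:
r(d) = ⅓ (r(d) = 1/3 = ⅓)
(r(-17) + b)/(-247 - 265) = (⅓ - 238)/(-247 - 265) = -713/3/(-512) = -713/3*(-1/512) = 713/1536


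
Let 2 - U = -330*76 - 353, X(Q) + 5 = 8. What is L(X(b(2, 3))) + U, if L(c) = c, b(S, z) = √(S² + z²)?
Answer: 25438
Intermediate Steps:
X(Q) = 3 (X(Q) = -5 + 8 = 3)
U = 25435 (U = 2 - (-330*76 - 353) = 2 - (-25080 - 353) = 2 - 1*(-25433) = 2 + 25433 = 25435)
L(X(b(2, 3))) + U = 3 + 25435 = 25438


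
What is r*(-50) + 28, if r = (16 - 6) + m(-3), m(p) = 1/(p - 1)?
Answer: -919/2 ≈ -459.50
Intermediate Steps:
m(p) = 1/(-1 + p)
r = 39/4 (r = (16 - 6) + 1/(-1 - 3) = 10 + 1/(-4) = 10 - 1/4 = 39/4 ≈ 9.7500)
r*(-50) + 28 = (39/4)*(-50) + 28 = -975/2 + 28 = -919/2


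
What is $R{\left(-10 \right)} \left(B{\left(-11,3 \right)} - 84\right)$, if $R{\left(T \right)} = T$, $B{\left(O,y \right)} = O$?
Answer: $950$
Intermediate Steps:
$R{\left(-10 \right)} \left(B{\left(-11,3 \right)} - 84\right) = - 10 \left(-11 - 84\right) = \left(-10\right) \left(-95\right) = 950$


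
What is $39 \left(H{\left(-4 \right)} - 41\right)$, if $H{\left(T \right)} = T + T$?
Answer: $-1911$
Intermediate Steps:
$H{\left(T \right)} = 2 T$
$39 \left(H{\left(-4 \right)} - 41\right) = 39 \left(2 \left(-4\right) - 41\right) = 39 \left(-8 - 41\right) = 39 \left(-49\right) = -1911$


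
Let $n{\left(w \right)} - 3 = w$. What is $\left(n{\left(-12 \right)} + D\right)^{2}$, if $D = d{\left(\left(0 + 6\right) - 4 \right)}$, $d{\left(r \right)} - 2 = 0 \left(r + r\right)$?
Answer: $49$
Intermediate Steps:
$n{\left(w \right)} = 3 + w$
$d{\left(r \right)} = 2$ ($d{\left(r \right)} = 2 + 0 \left(r + r\right) = 2 + 0 \cdot 2 r = 2 + 0 = 2$)
$D = 2$
$\left(n{\left(-12 \right)} + D\right)^{2} = \left(\left(3 - 12\right) + 2\right)^{2} = \left(-9 + 2\right)^{2} = \left(-7\right)^{2} = 49$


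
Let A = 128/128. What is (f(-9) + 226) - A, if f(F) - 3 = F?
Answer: 219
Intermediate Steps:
f(F) = 3 + F
A = 1 (A = 128*(1/128) = 1)
(f(-9) + 226) - A = ((3 - 9) + 226) - 1*1 = (-6 + 226) - 1 = 220 - 1 = 219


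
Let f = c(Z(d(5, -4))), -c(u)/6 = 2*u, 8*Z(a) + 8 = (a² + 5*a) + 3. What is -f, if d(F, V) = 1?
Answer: 3/2 ≈ 1.5000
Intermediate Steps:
Z(a) = -5/8 + a²/8 + 5*a/8 (Z(a) = -1 + ((a² + 5*a) + 3)/8 = -1 + (3 + a² + 5*a)/8 = -1 + (3/8 + a²/8 + 5*a/8) = -5/8 + a²/8 + 5*a/8)
c(u) = -12*u
f = -3/2 (f = -12*(-5/8 + (⅛)*1² + (5/8)*1) = -12*(-5/8 + (⅛)*1 + 5/8) = -12*(-5/8 + ⅛ + 5/8) = -12*⅛ = -3/2 ≈ -1.5000)
-f = -1*(-3/2) = 3/2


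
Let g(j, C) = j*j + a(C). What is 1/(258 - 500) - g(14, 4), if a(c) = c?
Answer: -48401/242 ≈ -200.00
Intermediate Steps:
g(j, C) = C + j² (g(j, C) = j*j + C = j² + C = C + j²)
1/(258 - 500) - g(14, 4) = 1/(258 - 500) - (4 + 14²) = 1/(-242) - (4 + 196) = -1/242 - 1*200 = -1/242 - 200 = -48401/242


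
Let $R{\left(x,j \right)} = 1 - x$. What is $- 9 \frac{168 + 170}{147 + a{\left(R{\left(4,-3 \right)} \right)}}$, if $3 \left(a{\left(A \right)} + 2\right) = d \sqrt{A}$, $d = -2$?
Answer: $- \frac{1323270}{63079} - \frac{6084 i \sqrt{3}}{63079} \approx -20.978 - 0.16706 i$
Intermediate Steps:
$a{\left(A \right)} = -2 - \frac{2 \sqrt{A}}{3}$ ($a{\left(A \right)} = -2 + \frac{\left(-2\right) \sqrt{A}}{3} = -2 - \frac{2 \sqrt{A}}{3}$)
$- 9 \frac{168 + 170}{147 + a{\left(R{\left(4,-3 \right)} \right)}} = - 9 \frac{168 + 170}{147 - \left(2 + \frac{2 \sqrt{1 - 4}}{3}\right)} = - 9 \frac{338}{147 - \left(2 + \frac{2 \sqrt{1 - 4}}{3}\right)} = - 9 \frac{338}{147 - \left(2 + \frac{2 \sqrt{-3}}{3}\right)} = - 9 \frac{338}{147 - \left(2 + \frac{2 i \sqrt{3}}{3}\right)} = - 9 \frac{338}{145 - \frac{2 i \sqrt{3}}{3}} = - \frac{3042}{145 - \frac{2 i \sqrt{3}}{3}}$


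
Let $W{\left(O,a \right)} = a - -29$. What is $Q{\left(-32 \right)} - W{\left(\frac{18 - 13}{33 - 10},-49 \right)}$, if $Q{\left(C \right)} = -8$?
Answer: $12$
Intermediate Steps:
$W{\left(O,a \right)} = 29 + a$ ($W{\left(O,a \right)} = a + 29 = 29 + a$)
$Q{\left(-32 \right)} - W{\left(\frac{18 - 13}{33 - 10},-49 \right)} = -8 - \left(29 - 49\right) = -8 - -20 = -8 + 20 = 12$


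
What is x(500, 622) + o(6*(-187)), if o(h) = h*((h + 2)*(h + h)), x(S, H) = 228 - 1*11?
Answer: -2819899943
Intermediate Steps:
x(S, H) = 217 (x(S, H) = 228 - 11 = 217)
o(h) = 2*h²*(2 + h) (o(h) = h*((2 + h)*(2*h)) = h*(2*h*(2 + h)) = 2*h²*(2 + h))
x(500, 622) + o(6*(-187)) = 217 + 2*(6*(-187))²*(2 + 6*(-187)) = 217 + 2*(-1122)²*(2 - 1122) = 217 + 2*1258884*(-1120) = 217 - 2819900160 = -2819899943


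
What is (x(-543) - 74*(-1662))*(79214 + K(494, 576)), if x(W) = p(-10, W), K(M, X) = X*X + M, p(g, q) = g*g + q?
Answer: 50425306780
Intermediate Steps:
p(g, q) = q + g² (p(g, q) = g² + q = q + g²)
K(M, X) = M + X² (K(M, X) = X² + M = M + X²)
x(W) = 100 + W (x(W) = W + (-10)² = W + 100 = 100 + W)
(x(-543) - 74*(-1662))*(79214 + K(494, 576)) = ((100 - 543) - 74*(-1662))*(79214 + (494 + 576²)) = (-443 + 122988)*(79214 + (494 + 331776)) = 122545*(79214 + 332270) = 122545*411484 = 50425306780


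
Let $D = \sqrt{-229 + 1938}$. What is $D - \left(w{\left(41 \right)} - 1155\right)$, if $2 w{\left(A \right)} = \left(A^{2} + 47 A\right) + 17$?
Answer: $- \frac{1315}{2} + \sqrt{1709} \approx -616.16$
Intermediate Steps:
$w{\left(A \right)} = \frac{17}{2} + \frac{A^{2}}{2} + \frac{47 A}{2}$ ($w{\left(A \right)} = \frac{\left(A^{2} + 47 A\right) + 17}{2} = \frac{17 + A^{2} + 47 A}{2} = \frac{17}{2} + \frac{A^{2}}{2} + \frac{47 A}{2}$)
$D = \sqrt{1709} \approx 41.34$
$D - \left(w{\left(41 \right)} - 1155\right) = \sqrt{1709} - \left(\left(\frac{17}{2} + \frac{41^{2}}{2} + \frac{47}{2} \cdot 41\right) - 1155\right) = \sqrt{1709} - \left(\left(\frac{17}{2} + \frac{1}{2} \cdot 1681 + \frac{1927}{2}\right) - 1155\right) = \sqrt{1709} - \left(\left(\frac{17}{2} + \frac{1681}{2} + \frac{1927}{2}\right) - 1155\right) = \sqrt{1709} - \left(\frac{3625}{2} - 1155\right) = \sqrt{1709} - \frac{1315}{2} = - \frac{1315}{2} + \sqrt{1709}$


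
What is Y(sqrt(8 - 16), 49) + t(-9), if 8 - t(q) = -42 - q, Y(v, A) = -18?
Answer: 23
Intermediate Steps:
t(q) = 50 + q (t(q) = 8 - (-42 - q) = 8 + (42 + q) = 50 + q)
Y(sqrt(8 - 16), 49) + t(-9) = -18 + (50 - 9) = -18 + 41 = 23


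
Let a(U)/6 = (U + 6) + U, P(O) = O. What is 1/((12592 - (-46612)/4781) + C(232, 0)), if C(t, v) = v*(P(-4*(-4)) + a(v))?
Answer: 4781/60248964 ≈ 7.9354e-5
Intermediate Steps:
a(U) = 36 + 12*U (a(U) = 6*((U + 6) + U) = 6*((6 + U) + U) = 6*(6 + 2*U) = 36 + 12*U)
C(t, v) = v*(52 + 12*v) (C(t, v) = v*(-4*(-4) + (36 + 12*v)) = v*(16 + (36 + 12*v)) = v*(52 + 12*v))
1/((12592 - (-46612)/4781) + C(232, 0)) = 1/((12592 - (-46612)/4781) + 4*0*(13 + 3*0)) = 1/((12592 - (-46612)/4781) + 4*0*(13 + 0)) = 1/((12592 - 1*(-46612/4781)) + 4*0*13) = 1/((12592 + 46612/4781) + 0) = 1/(60248964/4781 + 0) = 1/(60248964/4781) = 4781/60248964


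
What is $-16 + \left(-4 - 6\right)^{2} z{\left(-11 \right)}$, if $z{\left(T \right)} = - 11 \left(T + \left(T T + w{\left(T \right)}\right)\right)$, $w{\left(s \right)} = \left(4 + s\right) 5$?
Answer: $-82516$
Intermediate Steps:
$w{\left(s \right)} = 20 + 5 s$
$z{\left(T \right)} = -220 - 66 T - 11 T^{2}$ ($z{\left(T \right)} = - 11 \left(T + \left(T T + \left(20 + 5 T\right)\right)\right) = - 11 \left(T + \left(T^{2} + \left(20 + 5 T\right)\right)\right) = - 11 \left(T + \left(20 + T^{2} + 5 T\right)\right) = - 11 \left(20 + T^{2} + 6 T\right) = -220 - 66 T - 11 T^{2}$)
$-16 + \left(-4 - 6\right)^{2} z{\left(-11 \right)} = -16 + \left(-4 - 6\right)^{2} \left(-220 - -726 - 11 \left(-11\right)^{2}\right) = -16 + \left(-10\right)^{2} \left(-220 + 726 - 1331\right) = -16 + 100 \left(-220 + 726 - 1331\right) = -16 + 100 \left(-825\right) = -16 - 82500 = -82516$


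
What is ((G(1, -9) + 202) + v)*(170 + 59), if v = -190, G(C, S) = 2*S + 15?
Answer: 2061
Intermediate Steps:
G(C, S) = 15 + 2*S
((G(1, -9) + 202) + v)*(170 + 59) = (((15 + 2*(-9)) + 202) - 190)*(170 + 59) = (((15 - 18) + 202) - 190)*229 = ((-3 + 202) - 190)*229 = (199 - 190)*229 = 9*229 = 2061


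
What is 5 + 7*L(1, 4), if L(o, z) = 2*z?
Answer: 61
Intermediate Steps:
5 + 7*L(1, 4) = 5 + 7*(2*4) = 5 + 7*8 = 5 + 56 = 61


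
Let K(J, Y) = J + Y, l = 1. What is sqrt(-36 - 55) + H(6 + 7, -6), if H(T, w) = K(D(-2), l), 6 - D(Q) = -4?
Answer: 11 + I*sqrt(91) ≈ 11.0 + 9.5394*I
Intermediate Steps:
D(Q) = 10 (D(Q) = 6 - 1*(-4) = 6 + 4 = 10)
H(T, w) = 11 (H(T, w) = 10 + 1 = 11)
sqrt(-36 - 55) + H(6 + 7, -6) = sqrt(-36 - 55) + 11 = sqrt(-91) + 11 = I*sqrt(91) + 11 = 11 + I*sqrt(91)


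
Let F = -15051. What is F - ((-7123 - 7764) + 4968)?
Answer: -5132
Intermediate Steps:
F - ((-7123 - 7764) + 4968) = -15051 - ((-7123 - 7764) + 4968) = -15051 - (-14887 + 4968) = -15051 - 1*(-9919) = -15051 + 9919 = -5132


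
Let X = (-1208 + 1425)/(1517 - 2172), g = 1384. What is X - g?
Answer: -906737/655 ≈ -1384.3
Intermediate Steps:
X = -217/655 (X = 217/(-655) = 217*(-1/655) = -217/655 ≈ -0.33130)
X - g = -217/655 - 1*1384 = -217/655 - 1384 = -906737/655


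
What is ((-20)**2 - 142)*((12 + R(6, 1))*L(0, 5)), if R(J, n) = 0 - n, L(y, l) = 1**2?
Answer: 2838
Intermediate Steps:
L(y, l) = 1
R(J, n) = -n
((-20)**2 - 142)*((12 + R(6, 1))*L(0, 5)) = ((-20)**2 - 142)*((12 - 1*1)*1) = (400 - 142)*((12 - 1)*1) = 258*(11*1) = 258*11 = 2838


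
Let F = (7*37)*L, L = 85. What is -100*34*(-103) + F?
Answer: 372215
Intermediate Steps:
F = 22015 (F = (7*37)*85 = 259*85 = 22015)
-100*34*(-103) + F = -100*34*(-103) + 22015 = -3400*(-103) + 22015 = 350200 + 22015 = 372215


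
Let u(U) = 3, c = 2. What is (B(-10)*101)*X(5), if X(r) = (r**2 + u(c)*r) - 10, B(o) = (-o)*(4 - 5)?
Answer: -30300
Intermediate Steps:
B(o) = o (B(o) = -o*(-1) = o)
X(r) = -10 + r**2 + 3*r (X(r) = (r**2 + 3*r) - 10 = -10 + r**2 + 3*r)
(B(-10)*101)*X(5) = (-10*101)*(-10 + 5**2 + 3*5) = -1010*(-10 + 25 + 15) = -1010*30 = -30300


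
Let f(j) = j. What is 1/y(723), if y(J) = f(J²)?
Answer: 1/522729 ≈ 1.9130e-6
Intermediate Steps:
y(J) = J²
1/y(723) = 1/(723²) = 1/522729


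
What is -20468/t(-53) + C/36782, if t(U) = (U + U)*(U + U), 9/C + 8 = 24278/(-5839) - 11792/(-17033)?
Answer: -1349848879614245/740996889357724 ≈ -1.8217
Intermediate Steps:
C = -298367061/380106394 (C = 9/(-8 + (24278/(-5839) - 11792/(-17033))) = 9/(-8 + (24278*(-1/5839) - 11792*(-1/17033))) = 9/(-8 + (-24278/5839 + 11792/17033)) = 9/(-8 - 344673686/99455687) = 9/(-1140319182/99455687) = 9*(-99455687/1140319182) = -298367061/380106394 ≈ -0.78496)
t(U) = 4*U**2 (t(U) = (2*U)*(2*U) = 4*U**2)
-20468/t(-53) + C/36782 = -20468/(4*(-53)**2) - 298367061/380106394/36782 = -20468/(4*2809) - 298367061/380106394*1/36782 = -20468/11236 - 298367061/13981073384108 = -20468*1/11236 - 298367061/13981073384108 = -5117/2809 - 298367061/13981073384108 = -1349848879614245/740996889357724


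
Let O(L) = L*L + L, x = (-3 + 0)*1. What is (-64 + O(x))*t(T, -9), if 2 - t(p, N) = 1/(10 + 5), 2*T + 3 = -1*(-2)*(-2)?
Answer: -1682/15 ≈ -112.13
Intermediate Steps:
x = -3 (x = -3*1 = -3)
T = -7/2 (T = -3/2 + (-1*(-2)*(-2))/2 = -3/2 + (2*(-2))/2 = -3/2 + (½)*(-4) = -3/2 - 2 = -7/2 ≈ -3.5000)
t(p, N) = 29/15 (t(p, N) = 2 - 1/(10 + 5) = 2 - 1/15 = 29/15)
O(L) = L + L² (O(L) = L² + L = L + L²)
(-64 + O(x))*t(T, -9) = (-64 - 3*(1 - 3))*(29/15) = (-64 - 3*(-2))*(29/15) = (-64 + 6)*(29/15) = -58*29/15 = -1682/15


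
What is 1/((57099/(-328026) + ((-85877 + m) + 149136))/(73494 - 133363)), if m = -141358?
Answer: 6546196198/8539519891 ≈ 0.76658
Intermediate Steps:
1/((57099/(-328026) + ((-85877 + m) + 149136))/(73494 - 133363)) = 1/((57099/(-328026) + ((-85877 - 141358) + 149136))/(73494 - 133363)) = 1/((57099*(-1/328026) + (-227235 + 149136))/(-59869)) = 1/((-19033/109342 - 78099)*(-1/59869)) = 1/(-8539519891/109342*(-1/59869)) = 1/(8539519891/6546196198) = 6546196198/8539519891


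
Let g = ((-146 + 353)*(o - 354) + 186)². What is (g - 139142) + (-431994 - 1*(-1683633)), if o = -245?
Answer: 15329285746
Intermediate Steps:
g = 15328173249 (g = ((-146 + 353)*(-245 - 354) + 186)² = (207*(-599) + 186)² = (-123993 + 186)² = (-123807)² = 15328173249)
(g - 139142) + (-431994 - 1*(-1683633)) = (15328173249 - 139142) + (-431994 - 1*(-1683633)) = 15328034107 + (-431994 + 1683633) = 15328034107 + 1251639 = 15329285746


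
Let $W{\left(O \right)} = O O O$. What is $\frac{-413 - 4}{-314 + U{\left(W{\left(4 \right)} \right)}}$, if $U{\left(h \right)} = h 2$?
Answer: $\frac{139}{62} \approx 2.2419$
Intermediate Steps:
$W{\left(O \right)} = O^{3}$ ($W{\left(O \right)} = O^{2} O = O^{3}$)
$U{\left(h \right)} = 2 h$
$\frac{-413 - 4}{-314 + U{\left(W{\left(4 \right)} \right)}} = \frac{-413 - 4}{-314 + 2 \cdot 4^{3}} = - \frac{417}{-314 + 2 \cdot 64} = - \frac{417}{-314 + 128} = - \frac{417}{-186} = \left(-417\right) \left(- \frac{1}{186}\right) = \frac{139}{62}$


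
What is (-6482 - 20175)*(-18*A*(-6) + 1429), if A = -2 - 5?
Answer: -17940161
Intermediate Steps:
A = -7
(-6482 - 20175)*(-18*A*(-6) + 1429) = (-6482 - 20175)*(-18*(-7)*(-6) + 1429) = -26657*(126*(-6) + 1429) = -26657*(-756 + 1429) = -26657*673 = -17940161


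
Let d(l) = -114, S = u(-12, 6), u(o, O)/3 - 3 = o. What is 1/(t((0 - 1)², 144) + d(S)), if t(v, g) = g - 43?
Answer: -1/13 ≈ -0.076923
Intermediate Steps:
u(o, O) = 9 + 3*o
S = -27 (S = 9 + 3*(-12) = 9 - 36 = -27)
t(v, g) = -43 + g
1/(t((0 - 1)², 144) + d(S)) = 1/((-43 + 144) - 114) = 1/(101 - 114) = 1/(-13) = -1/13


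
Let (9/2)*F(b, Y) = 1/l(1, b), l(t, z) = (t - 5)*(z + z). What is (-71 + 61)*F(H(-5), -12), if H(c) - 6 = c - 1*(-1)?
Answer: 5/36 ≈ 0.13889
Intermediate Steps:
H(c) = 7 + c (H(c) = 6 + (c - 1*(-1)) = 6 + (c + 1) = 6 + (1 + c) = 7 + c)
l(t, z) = 2*z*(-5 + t) (l(t, z) = (-5 + t)*(2*z) = 2*z*(-5 + t))
F(b, Y) = -1/(36*b) (F(b, Y) = 2/(9*((2*b*(-5 + 1)))) = 2/(9*((2*b*(-4)))) = 2/(9*((-8*b))) = 2*(-1/(8*b))/9 = -1/(36*b))
(-71 + 61)*F(H(-5), -12) = (-71 + 61)*(-1/(36*(7 - 5))) = -(-5)/(18*2) = -10*(-1/72) = 5/36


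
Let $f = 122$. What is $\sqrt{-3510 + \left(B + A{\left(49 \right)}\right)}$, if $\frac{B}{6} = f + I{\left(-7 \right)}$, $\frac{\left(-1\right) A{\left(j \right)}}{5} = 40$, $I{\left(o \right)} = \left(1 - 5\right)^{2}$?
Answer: $i \sqrt{2882} \approx 53.684 i$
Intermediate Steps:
$I{\left(o \right)} = 16$ ($I{\left(o \right)} = \left(-4\right)^{2} = 16$)
$A{\left(j \right)} = -200$ ($A{\left(j \right)} = \left(-5\right) 40 = -200$)
$B = 828$ ($B = 6 \left(122 + 16\right) = 6 \cdot 138 = 828$)
$\sqrt{-3510 + \left(B + A{\left(49 \right)}\right)} = \sqrt{-3510 + \left(828 - 200\right)} = \sqrt{-3510 + 628} = \sqrt{-2882} = i \sqrt{2882}$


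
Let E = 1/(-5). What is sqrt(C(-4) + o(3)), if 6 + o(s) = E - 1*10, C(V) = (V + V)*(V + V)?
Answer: sqrt(1195)/5 ≈ 6.9138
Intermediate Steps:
C(V) = 4*V**2 (C(V) = (2*V)*(2*V) = 4*V**2)
E = -1/5 ≈ -0.20000
o(s) = -81/5 (o(s) = -6 + (-1/5 - 1*10) = -6 + (-1/5 - 10) = -6 - 51/5 = -81/5)
sqrt(C(-4) + o(3)) = sqrt(4*(-4)**2 - 81/5) = sqrt(4*16 - 81/5) = sqrt(64 - 81/5) = sqrt(239/5) = sqrt(1195)/5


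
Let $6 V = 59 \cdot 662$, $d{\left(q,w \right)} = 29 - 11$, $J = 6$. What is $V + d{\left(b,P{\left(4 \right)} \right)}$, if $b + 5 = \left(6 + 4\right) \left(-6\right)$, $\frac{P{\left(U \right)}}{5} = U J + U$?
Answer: $\frac{19583}{3} \approx 6527.7$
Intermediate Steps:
$P{\left(U \right)} = 35 U$ ($P{\left(U \right)} = 5 \left(U 6 + U\right) = 5 \left(6 U + U\right) = 5 \cdot 7 U = 35 U$)
$b = -65$ ($b = -5 + \left(6 + 4\right) \left(-6\right) = -5 + 10 \left(-6\right) = -5 - 60 = -65$)
$d{\left(q,w \right)} = 18$ ($d{\left(q,w \right)} = 29 - 11 = 18$)
$V = \frac{19529}{3}$ ($V = \frac{59 \cdot 662}{6} = \frac{1}{6} \cdot 39058 = \frac{19529}{3} \approx 6509.7$)
$V + d{\left(b,P{\left(4 \right)} \right)} = \frac{19529}{3} + 18 = \frac{19583}{3}$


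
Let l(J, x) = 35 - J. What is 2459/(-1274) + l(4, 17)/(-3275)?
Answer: -8092719/4172350 ≈ -1.9396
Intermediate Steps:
2459/(-1274) + l(4, 17)/(-3275) = 2459/(-1274) + (35 - 1*4)/(-3275) = 2459*(-1/1274) + (35 - 4)*(-1/3275) = -2459/1274 + 31*(-1/3275) = -2459/1274 - 31/3275 = -8092719/4172350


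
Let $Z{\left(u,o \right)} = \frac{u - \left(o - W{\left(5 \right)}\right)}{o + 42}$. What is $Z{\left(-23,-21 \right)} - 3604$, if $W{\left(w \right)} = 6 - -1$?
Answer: $- \frac{75679}{21} \approx -3603.8$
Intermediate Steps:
$W{\left(w \right)} = 7$ ($W{\left(w \right)} = 6 + 1 = 7$)
$Z{\left(u,o \right)} = \frac{7 + u - o}{42 + o}$ ($Z{\left(u,o \right)} = \frac{u - \left(-7 + o\right)}{o + 42} = \frac{7 + u - o}{42 + o}$)
$Z{\left(-23,-21 \right)} - 3604 = \frac{7 - 23 - -21}{42 - 21} - 3604 = \frac{7 - 23 + 21}{21} - 3604 = \frac{1}{21} \cdot 5 - 3604 = \frac{5}{21} - 3604 = - \frac{75679}{21}$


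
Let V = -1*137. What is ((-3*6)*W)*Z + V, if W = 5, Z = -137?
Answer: 12193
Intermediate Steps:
V = -137
((-3*6)*W)*Z + V = (-3*6*5)*(-137) - 137 = -18*5*(-137) - 137 = -90*(-137) - 137 = 12330 - 137 = 12193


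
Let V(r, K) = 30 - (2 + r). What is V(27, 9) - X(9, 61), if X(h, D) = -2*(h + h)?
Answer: 37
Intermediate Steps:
V(r, K) = 28 - r (V(r, K) = 30 + (-2 - r) = 28 - r)
X(h, D) = -4*h
V(27, 9) - X(9, 61) = (28 - 1*27) - (-4)*9 = (28 - 27) - 1*(-36) = 1 + 36 = 37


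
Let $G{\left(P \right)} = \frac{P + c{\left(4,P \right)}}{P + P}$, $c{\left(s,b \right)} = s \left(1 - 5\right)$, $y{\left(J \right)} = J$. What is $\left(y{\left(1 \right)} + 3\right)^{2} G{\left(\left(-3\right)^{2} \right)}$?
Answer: $- \frac{56}{9} \approx -6.2222$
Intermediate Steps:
$c{\left(s,b \right)} = - 4 s$ ($c{\left(s,b \right)} = s \left(-4\right) = - 4 s$)
$G{\left(P \right)} = \frac{-16 + P}{2 P}$ ($G{\left(P \right)} = \frac{P - 16}{P + P} = \frac{P - 16}{2 P} = \left(-16 + P\right) \frac{1}{2 P} = \frac{-16 + P}{2 P}$)
$\left(y{\left(1 \right)} + 3\right)^{2} G{\left(\left(-3\right)^{2} \right)} = \left(1 + 3\right)^{2} \frac{-16 + \left(-3\right)^{2}}{2 \left(-3\right)^{2}} = 4^{2} \frac{-16 + 9}{2 \cdot 9} = 16 \cdot \frac{1}{2} \cdot \frac{1}{9} \left(-7\right) = 16 \left(- \frac{7}{18}\right) = - \frac{56}{9}$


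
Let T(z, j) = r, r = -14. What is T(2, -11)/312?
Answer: -7/156 ≈ -0.044872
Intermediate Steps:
T(z, j) = -14
T(2, -11)/312 = -14/312 = -14*1/312 = -7/156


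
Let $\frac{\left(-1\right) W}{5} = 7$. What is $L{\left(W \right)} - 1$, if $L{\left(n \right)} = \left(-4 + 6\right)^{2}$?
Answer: $3$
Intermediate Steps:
$W = -35$ ($W = \left(-5\right) 7 = -35$)
$L{\left(n \right)} = 4$ ($L{\left(n \right)} = 2^{2} = 4$)
$L{\left(W \right)} - 1 = 4 - 1 = 3$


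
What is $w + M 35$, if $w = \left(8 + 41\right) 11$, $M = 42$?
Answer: $2009$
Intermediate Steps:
$w = 539$ ($w = 49 \cdot 11 = 539$)
$w + M 35 = 539 + 42 \cdot 35 = 539 + 1470 = 2009$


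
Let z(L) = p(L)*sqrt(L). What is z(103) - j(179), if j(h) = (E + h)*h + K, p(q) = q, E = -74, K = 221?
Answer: -19016 + 103*sqrt(103) ≈ -17971.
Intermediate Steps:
j(h) = 221 + h*(-74 + h) (j(h) = (-74 + h)*h + 221 = h*(-74 + h) + 221 = 221 + h*(-74 + h))
z(L) = L**(3/2) (z(L) = L*sqrt(L) = L**(3/2))
z(103) - j(179) = 103**(3/2) - (221 + 179**2 - 74*179) = 103*sqrt(103) - (221 + 32041 - 13246) = 103*sqrt(103) - 1*19016 = 103*sqrt(103) - 19016 = -19016 + 103*sqrt(103)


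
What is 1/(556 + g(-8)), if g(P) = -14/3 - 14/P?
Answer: 12/6637 ≈ 0.0018080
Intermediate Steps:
g(P) = -14/3 - 14/P (g(P) = -14*1/3 - 14/P = -14/3 - 14/P)
1/(556 + g(-8)) = 1/(556 + (-14/3 - 14/(-8))) = 1/(556 + (-14/3 - 14*(-1/8))) = 1/(556 + (-14/3 + 7/4)) = 1/(556 - 35/12) = 1/(6637/12) = 12/6637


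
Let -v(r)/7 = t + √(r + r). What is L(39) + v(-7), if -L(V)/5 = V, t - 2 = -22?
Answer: -55 - 7*I*√14 ≈ -55.0 - 26.192*I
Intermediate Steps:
t = -20 (t = 2 - 22 = -20)
v(r) = 140 - 7*√2*√r (v(r) = -7*(-20 + √(r + r)) = -7*(-20 + √(2*r)) = -7*(-20 + √2*√r) = 140 - 7*√2*√r)
L(V) = -5*V
L(39) + v(-7) = -5*39 + (140 - 7*√2*√(-7)) = -195 + (140 - 7*√2*I*√7) = -195 + (140 - 7*I*√14) = -55 - 7*I*√14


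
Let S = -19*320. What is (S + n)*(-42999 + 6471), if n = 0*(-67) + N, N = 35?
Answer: 220811760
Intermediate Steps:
S = -6080
n = 35 (n = 0*(-67) + 35 = 0 + 35 = 35)
(S + n)*(-42999 + 6471) = (-6080 + 35)*(-42999 + 6471) = -6045*(-36528) = 220811760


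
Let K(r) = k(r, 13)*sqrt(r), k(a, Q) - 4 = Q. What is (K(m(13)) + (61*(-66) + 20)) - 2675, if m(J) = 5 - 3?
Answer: -6681 + 17*sqrt(2) ≈ -6657.0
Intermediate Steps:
k(a, Q) = 4 + Q
m(J) = 2
K(r) = 17*sqrt(r) (K(r) = (4 + 13)*sqrt(r) = 17*sqrt(r))
(K(m(13)) + (61*(-66) + 20)) - 2675 = (17*sqrt(2) + (61*(-66) + 20)) - 2675 = (17*sqrt(2) + (-4026 + 20)) - 2675 = (17*sqrt(2) - 4006) - 2675 = (-4006 + 17*sqrt(2)) - 2675 = -6681 + 17*sqrt(2)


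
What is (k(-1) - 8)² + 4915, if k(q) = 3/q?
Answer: 5036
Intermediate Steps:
(k(-1) - 8)² + 4915 = (3/(-1) - 8)² + 4915 = (3*(-1) - 8)² + 4915 = (-3 - 8)² + 4915 = (-11)² + 4915 = 121 + 4915 = 5036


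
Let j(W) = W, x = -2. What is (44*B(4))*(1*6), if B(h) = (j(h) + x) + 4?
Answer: 1584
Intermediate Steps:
B(h) = 2 + h (B(h) = (h - 2) + 4 = (-2 + h) + 4 = 2 + h)
(44*B(4))*(1*6) = (44*(2 + 4))*(1*6) = (44*6)*6 = 264*6 = 1584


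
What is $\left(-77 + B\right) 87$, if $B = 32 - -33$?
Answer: $-1044$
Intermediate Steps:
$B = 65$ ($B = 32 + 33 = 65$)
$\left(-77 + B\right) 87 = \left(-77 + 65\right) 87 = \left(-12\right) 87 = -1044$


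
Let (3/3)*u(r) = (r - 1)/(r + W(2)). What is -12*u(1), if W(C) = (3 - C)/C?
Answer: 0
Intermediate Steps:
W(C) = (3 - C)/C
u(r) = (-1 + r)/(½ + r) (u(r) = (r - 1)/(r + (3 - 1*2)/2) = (-1 + r)/(r + (3 - 2)/2) = (-1 + r)/(r + (½)*1) = (-1 + r)/(r + ½) = (-1 + r)/(½ + r))
-12*u(1) = -24*(-1 + 1)/(1 + 2*1) = -24*0/(1 + 2) = -24*0/3 = -12*0 = 0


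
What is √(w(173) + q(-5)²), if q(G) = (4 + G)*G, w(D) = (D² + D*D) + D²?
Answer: 2*√22453 ≈ 299.69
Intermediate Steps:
w(D) = 3*D² (w(D) = (D² + D²) + D² = 2*D² + D² = 3*D²)
q(G) = G*(4 + G)
√(w(173) + q(-5)²) = √(3*173² + (-5*(4 - 5))²) = √(3*29929 + (-5*(-1))²) = √(89787 + 5²) = √(89787 + 25) = √89812 = 2*√22453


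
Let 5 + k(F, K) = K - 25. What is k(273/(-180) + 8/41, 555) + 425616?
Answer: 426141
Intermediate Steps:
k(F, K) = -30 + K (k(F, K) = -5 + (K - 25) = -5 + (-25 + K) = -30 + K)
k(273/(-180) + 8/41, 555) + 425616 = (-30 + 555) + 425616 = 525 + 425616 = 426141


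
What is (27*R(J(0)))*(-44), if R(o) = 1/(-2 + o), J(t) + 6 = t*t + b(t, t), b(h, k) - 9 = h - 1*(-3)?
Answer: -297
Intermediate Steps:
b(h, k) = 12 + h (b(h, k) = 9 + (h - 1*(-3)) = 9 + (h + 3) = 9 + (3 + h) = 12 + h)
J(t) = 6 + t + t**2 (J(t) = -6 + (t*t + (12 + t)) = -6 + (t**2 + (12 + t)) = -6 + (12 + t + t**2) = 6 + t + t**2)
(27*R(J(0)))*(-44) = (27/(-2 + (6 + 0 + 0**2)))*(-44) = (27/(-2 + (6 + 0 + 0)))*(-44) = (27/(-2 + 6))*(-44) = (27/4)*(-44) = -297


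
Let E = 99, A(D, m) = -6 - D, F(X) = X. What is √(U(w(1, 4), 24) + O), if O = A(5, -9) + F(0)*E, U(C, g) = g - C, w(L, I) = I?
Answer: 3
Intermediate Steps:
O = -11 (O = (-6 - 1*5) + 0*99 = (-6 - 5) + 0 = -11 + 0 = -11)
√(U(w(1, 4), 24) + O) = √((24 - 1*4) - 11) = √((24 - 4) - 11) = √(20 - 11) = √9 = 3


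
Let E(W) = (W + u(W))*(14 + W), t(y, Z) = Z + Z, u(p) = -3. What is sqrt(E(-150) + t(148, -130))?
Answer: 2*sqrt(5137) ≈ 143.35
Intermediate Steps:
t(y, Z) = 2*Z
E(W) = (-3 + W)*(14 + W) (E(W) = (W - 3)*(14 + W) = (-3 + W)*(14 + W))
sqrt(E(-150) + t(148, -130)) = sqrt((-42 + (-150)**2 + 11*(-150)) + 2*(-130)) = sqrt((-42 + 22500 - 1650) - 260) = sqrt(20808 - 260) = sqrt(20548) = 2*sqrt(5137)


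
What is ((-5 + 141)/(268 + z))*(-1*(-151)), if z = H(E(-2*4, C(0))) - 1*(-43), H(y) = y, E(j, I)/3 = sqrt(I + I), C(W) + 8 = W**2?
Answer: 6386696/96865 - 246432*I/96865 ≈ 65.934 - 2.5441*I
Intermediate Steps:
C(W) = -8 + W**2
E(j, I) = 3*sqrt(2)*sqrt(I) (E(j, I) = 3*sqrt(I + I) = 3*sqrt(2*I) = 3*(sqrt(2)*sqrt(I)) = 3*sqrt(2)*sqrt(I))
z = 43 + 12*I (z = 3*sqrt(2)*sqrt(-8 + 0**2) - 1*(-43) = 3*sqrt(2)*sqrt(-8 + 0) + 43 = 3*sqrt(2)*sqrt(-8) + 43 = 3*sqrt(2)*(2*I*sqrt(2)) + 43 = 12*I + 43 = 43 + 12*I ≈ 43.0 + 12.0*I)
((-5 + 141)/(268 + z))*(-1*(-151)) = ((-5 + 141)/(268 + (43 + 12*I)))*(-1*(-151)) = (136/(311 + 12*I))*151 = (136*((311 - 12*I)/96865))*151 = (136*(311 - 12*I)/96865)*151 = 20536*(311 - 12*I)/96865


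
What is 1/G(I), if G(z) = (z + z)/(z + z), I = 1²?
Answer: 1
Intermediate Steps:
I = 1
G(z) = 1 (G(z) = (2*z)/((2*z)) = (2*z)*(1/(2*z)) = 1)
1/G(I) = 1/1 = 1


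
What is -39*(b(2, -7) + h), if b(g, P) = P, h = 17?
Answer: -390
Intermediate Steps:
-39*(b(2, -7) + h) = -39*(-7 + 17) = -39*10 = -390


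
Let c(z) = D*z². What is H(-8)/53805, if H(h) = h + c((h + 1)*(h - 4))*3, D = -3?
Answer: -3736/3165 ≈ -1.1804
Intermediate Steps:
c(z) = -3*z²
H(h) = h - 9*(1 + h)²*(-4 + h)² (H(h) = h - 3*(h + 1)²*(h - 4)²*3 = h - 3*(1 + h)²*(-4 + h)²*3 = h - 9*(1 + h)²*(-4 + h)²)
H(-8)/53805 = (-8 - 9*(4 - 1*(-8)² + 3*(-8))²)/53805 = (-8 - 9*(4 - 1*64 - 24)²)*(1/53805) = (-8 - 9*(4 - 64 - 24)²)*(1/53805) = (-8 - 9*(-84)²)*(1/53805) = (-8 - 9*7056)*(1/53805) = (-8 - 63504)*(1/53805) = -63512*1/53805 = -3736/3165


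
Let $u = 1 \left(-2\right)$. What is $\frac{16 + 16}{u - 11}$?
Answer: $- \frac{32}{13} \approx -2.4615$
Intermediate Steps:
$u = -2$
$\frac{16 + 16}{u - 11} = \frac{16 + 16}{-2 - 11} = \frac{1}{-13} \cdot 32 = \left(- \frac{1}{13}\right) 32 = - \frac{32}{13}$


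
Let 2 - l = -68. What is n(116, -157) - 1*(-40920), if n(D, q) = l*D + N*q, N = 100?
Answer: 33340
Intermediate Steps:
l = 70 (l = 2 - 1*(-68) = 2 + 68 = 70)
n(D, q) = 70*D + 100*q
n(116, -157) - 1*(-40920) = (70*116 + 100*(-157)) - 1*(-40920) = (8120 - 15700) + 40920 = -7580 + 40920 = 33340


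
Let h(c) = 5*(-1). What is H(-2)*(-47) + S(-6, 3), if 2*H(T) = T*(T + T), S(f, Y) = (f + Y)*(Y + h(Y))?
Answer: -182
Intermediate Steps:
h(c) = -5
S(f, Y) = (-5 + Y)*(Y + f) (S(f, Y) = (f + Y)*(Y - 5) = (Y + f)*(-5 + Y) = (-5 + Y)*(Y + f))
H(T) = T² (H(T) = (T*(T + T))/2 = (T*(2*T))/2 = (2*T²)/2 = T²)
H(-2)*(-47) + S(-6, 3) = (-2)²*(-47) + (3² - 5*3 - 5*(-6) + 3*(-6)) = 4*(-47) + (9 - 15 + 30 - 18) = -188 + 6 = -182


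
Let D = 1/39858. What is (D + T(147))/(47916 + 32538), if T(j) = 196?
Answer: 7812169/3206735532 ≈ 0.0024362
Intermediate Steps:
D = 1/39858 ≈ 2.5089e-5
(D + T(147))/(47916 + 32538) = (1/39858 + 196)/(47916 + 32538) = (7812169/39858)/80454 = (7812169/39858)*(1/80454) = 7812169/3206735532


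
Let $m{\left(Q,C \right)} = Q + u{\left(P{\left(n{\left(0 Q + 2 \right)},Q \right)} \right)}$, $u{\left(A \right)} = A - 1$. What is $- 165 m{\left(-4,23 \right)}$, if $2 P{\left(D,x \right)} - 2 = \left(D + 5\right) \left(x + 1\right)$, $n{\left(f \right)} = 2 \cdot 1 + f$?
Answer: $\frac{5775}{2} \approx 2887.5$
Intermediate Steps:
$n{\left(f \right)} = 2 + f$
$P{\left(D,x \right)} = 1 + \frac{\left(1 + x\right) \left(5 + D\right)}{2}$ ($P{\left(D,x \right)} = 1 + \frac{\left(D + 5\right) \left(x + 1\right)}{2} = 1 + \frac{\left(5 + D\right) \left(1 + x\right)}{2} = 1 + \frac{\left(1 + x\right) \left(5 + D\right)}{2}$)
$u{\left(A \right)} = -1 + A$ ($u{\left(A \right)} = A - 1 = -1 + A$)
$m{\left(Q,C \right)} = \frac{9}{2} + \frac{11 Q}{2}$ ($m{\left(Q,C \right)} = Q - \left(- \frac{5}{2} - \frac{5 Q}{2} - \frac{2 + \left(0 Q + 2\right)}{2} - \frac{\left(2 + \left(0 Q + 2\right)\right) Q}{2}\right) = Q - \left(- \frac{5}{2} - \frac{5 Q}{2} - \frac{2 + \left(0 + 2\right)}{2} - \frac{\left(2 + \left(0 + 2\right)\right) Q}{2}\right) = Q - \left(- \frac{5}{2} - \frac{5 Q}{2} - \frac{2 + 2}{2} - \frac{\left(2 + 2\right) Q}{2}\right) = Q + \left(-1 + \left(\frac{7}{2} + \frac{1}{2} \cdot 4 + \frac{5 Q}{2} + \frac{1}{2} \cdot 4 Q\right)\right) = Q + \left(-1 + \left(\frac{7}{2} + 2 + \frac{5 Q}{2} + 2 Q\right)\right) = Q + \left(-1 + \left(\frac{11}{2} + \frac{9 Q}{2}\right)\right) = Q + \left(\frac{9}{2} + \frac{9 Q}{2}\right) = \frac{9}{2} + \frac{11 Q}{2}$)
$- 165 m{\left(-4,23 \right)} = - 165 \left(\frac{9}{2} + \frac{11}{2} \left(-4\right)\right) = - 165 \left(\frac{9}{2} - 22\right) = \left(-165\right) \left(- \frac{35}{2}\right) = \frac{5775}{2}$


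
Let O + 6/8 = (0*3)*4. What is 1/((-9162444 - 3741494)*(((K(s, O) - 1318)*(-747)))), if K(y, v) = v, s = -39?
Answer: -2/25423499946825 ≈ -7.8667e-14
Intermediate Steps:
O = -3/4 (O = -3/4 + (0*3)*4 = -3/4 + 0*4 = -3/4 + 0 = -3/4 ≈ -0.75000)
1/((-9162444 - 3741494)*(((K(s, O) - 1318)*(-747)))) = 1/((-9162444 - 3741494)*(((-3/4 - 1318)*(-747)))) = 1/((-12903938)*((-5275/4*(-747)))) = -1/(12903938*3940425/4) = -1/12903938*4/3940425 = -2/25423499946825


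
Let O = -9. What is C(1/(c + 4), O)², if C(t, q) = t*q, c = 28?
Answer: 81/1024 ≈ 0.079102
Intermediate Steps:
C(t, q) = q*t
C(1/(c + 4), O)² = (-9/(28 + 4))² = (-9/32)² = 81/1024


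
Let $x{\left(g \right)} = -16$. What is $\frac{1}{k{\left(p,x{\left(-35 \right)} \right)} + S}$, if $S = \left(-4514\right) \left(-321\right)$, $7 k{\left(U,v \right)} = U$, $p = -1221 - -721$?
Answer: $\frac{7}{10142458} \approx 6.9017 \cdot 10^{-7}$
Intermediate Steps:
$p = -500$ ($p = -1221 + 721 = -500$)
$k{\left(U,v \right)} = \frac{U}{7}$
$S = 1448994$
$\frac{1}{k{\left(p,x{\left(-35 \right)} \right)} + S} = \frac{1}{\frac{1}{7} \left(-500\right) + 1448994} = \frac{1}{- \frac{500}{7} + 1448994} = \frac{1}{\frac{10142458}{7}} = \frac{7}{10142458}$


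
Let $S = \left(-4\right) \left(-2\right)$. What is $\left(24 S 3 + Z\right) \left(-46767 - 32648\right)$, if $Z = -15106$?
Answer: $1153899950$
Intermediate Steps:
$S = 8$
$\left(24 S 3 + Z\right) \left(-46767 - 32648\right) = \left(24 \cdot 8 \cdot 3 - 15106\right) \left(-46767 - 32648\right) = \left(192 \cdot 3 - 15106\right) \left(-79415\right) = \left(576 - 15106\right) \left(-79415\right) = \left(-14530\right) \left(-79415\right) = 1153899950$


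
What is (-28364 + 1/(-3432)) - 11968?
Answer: -138419425/3432 ≈ -40332.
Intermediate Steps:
(-28364 + 1/(-3432)) - 11968 = (-28364 - 1/3432) - 11968 = -97345249/3432 - 11968 = -138419425/3432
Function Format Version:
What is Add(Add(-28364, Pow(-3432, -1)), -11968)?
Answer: Rational(-138419425, 3432) ≈ -40332.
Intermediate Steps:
Add(Add(-28364, Pow(-3432, -1)), -11968) = Add(Add(-28364, Rational(-1, 3432)), -11968) = Add(Rational(-97345249, 3432), -11968) = Rational(-138419425, 3432)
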